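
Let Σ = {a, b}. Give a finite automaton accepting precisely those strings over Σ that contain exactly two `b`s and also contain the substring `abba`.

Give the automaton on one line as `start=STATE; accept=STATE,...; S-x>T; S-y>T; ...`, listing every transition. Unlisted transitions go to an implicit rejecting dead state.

Handle the two conditions separately and then intersect. The first has 4 states tracking the count of `b`s, saturating at 3; the second has 5 states tracking whether and how much of `abba` has been seen. A product state is a pair (one from each), accepting exactly when both do.
A 15-state machine:
          a    b  
>  S0     S1   S2 
   S1     S1   S3 
   S2     S4   S5 
   S3     S4   S6 
   S4     S4   S7 
   S5     S8   S9 
   S6    S10   S9 
   S7     S8  S11 
   S8     S8  S12 
   S9    S13   S9 
 * S10   S10  S14 
   S11   S14   S9 
   S12   S13  S11 
   S13   S13  S12 
   S14   S14  S14 
(> = start, * = accepting)

start=S0; accept=S10; S0-a>S1; S0-b>S2; S1-a>S1; S1-b>S3; S2-a>S4; S2-b>S5; S3-a>S4; S3-b>S6; S4-a>S4; S4-b>S7; S5-a>S8; S5-b>S9; S6-a>S10; S6-b>S9; S7-a>S8; S7-b>S11; S8-a>S8; S8-b>S12; S9-a>S13; S9-b>S9; S10-a>S10; S10-b>S14; S11-a>S14; S11-b>S9; S12-a>S13; S12-b>S11; S13-a>S13; S13-b>S12; S14-a>S14; S14-b>S14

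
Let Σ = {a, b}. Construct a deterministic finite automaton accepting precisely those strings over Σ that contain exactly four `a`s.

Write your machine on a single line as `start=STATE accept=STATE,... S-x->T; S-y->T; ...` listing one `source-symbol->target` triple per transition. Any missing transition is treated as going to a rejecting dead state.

start=q0; accept=q4; q0-a->q1; q0-b->q0; q1-a->q2; q1-b->q1; q2-a->q3; q2-b->q2; q3-a->q4; q3-b->q3; q4-a->q5; q4-b->q4; q5-a->q5; q5-b->q5

Count `a`s, saturating at 5: states q0 through q4 mean 0 through 4 `a`s seen; q5 means more than 4. Each `a` increments (capped at q5); other symbols loop. Accept from {q4}.
6 states suffice.
        a   b  
>  q0   q1  q0 
   q1   q2  q1 
   q2   q3  q2 
   q3   q4  q3 
 * q4   q5  q4 
   q5   q5  q5 
(> = start, * = accepting)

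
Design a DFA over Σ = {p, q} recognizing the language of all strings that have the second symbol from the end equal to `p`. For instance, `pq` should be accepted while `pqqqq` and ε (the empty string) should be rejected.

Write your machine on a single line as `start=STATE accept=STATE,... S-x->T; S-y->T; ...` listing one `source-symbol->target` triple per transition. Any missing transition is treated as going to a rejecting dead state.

A DFA must remember the last 2 symbols (since which symbol is second-to-last isn't known until the input ends). Use one state per possible window of the last ≤2 symbols; accept from those whose window starts with `p`.
A 7-state machine:
        p   q  
>  s0   s1  s2 
   s1   s3  s4 
   s2   s5  s6 
 * s3   s3  s4 
 * s4   s5  s6 
   s5   s3  s4 
   s6   s5  s6 
(> = start, * = accepting)

start=s0; accept=s3,s4; s0-p->s1; s0-q->s2; s1-p->s3; s1-q->s4; s2-p->s5; s2-q->s6; s3-p->s3; s3-q->s4; s4-p->s5; s4-q->s6; s5-p->s3; s5-q->s4; s6-p->s5; s6-q->s6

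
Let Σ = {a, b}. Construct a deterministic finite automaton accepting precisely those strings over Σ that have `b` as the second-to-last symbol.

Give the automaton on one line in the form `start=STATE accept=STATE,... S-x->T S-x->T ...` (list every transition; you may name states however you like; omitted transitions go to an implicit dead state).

start=s0 accept=s5,s6 s0-a->s1 s0-b->s2 s1-a->s3 s1-b->s4 s2-a->s5 s2-b->s6 s3-a->s3 s3-b->s4 s4-a->s5 s4-b->s6 s5-a->s3 s5-b->s4 s6-a->s5 s6-b->s6

Because acceptance depends on a position counted from the end, the machine has to buffer the most recent 2 symbols. Make each state the string of the last up-to-2 symbols read; on input `x` shift the window left and append `x`. Accept when the buffered window has length 2 and begins with `b`.
A 7-state machine:
        a   b  
>  s0   s1  s2 
   s1   s3  s4 
   s2   s5  s6 
   s3   s3  s4 
   s4   s5  s6 
 * s5   s3  s4 
 * s6   s5  s6 
(> = start, * = accepting)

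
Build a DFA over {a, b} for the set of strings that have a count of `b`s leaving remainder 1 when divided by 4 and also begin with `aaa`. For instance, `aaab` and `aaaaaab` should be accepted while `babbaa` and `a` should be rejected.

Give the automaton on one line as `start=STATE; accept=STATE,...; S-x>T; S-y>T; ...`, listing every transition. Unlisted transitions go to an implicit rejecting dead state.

start=q0; accept=q7; q0-a>q1; q0-b>q2; q1-a>q3; q1-b>q2; q2-a>q2; q2-b>q4; q3-a>q5; q3-b>q2; q4-a>q4; q4-b>q6; q5-a>q5; q5-b>q7; q6-a>q6; q6-b>q8; q7-a>q7; q7-b>q9; q8-a>q8; q8-b>q2; q9-a>q9; q9-b>q10; q10-a>q10; q10-b>q5

Handle the two conditions separately and then intersect. One (4 states) tracks the count of `b`s modulo 4; the other (5 states) tracks whether the input so far still matches the prefix `aaa`. Each combined state is a pair, one component from each; accept when both components accept.
An 11-state machine:
          a    b  
>  q0     q1   q2 
   q1     q3   q2 
   q2     q2   q4 
   q3     q5   q2 
   q4     q4   q6 
   q5     q5   q7 
   q6     q6   q8 
 * q7     q7   q9 
   q8     q8   q2 
   q9     q9  q10 
   q10   q10   q5 
(> = start, * = accepting)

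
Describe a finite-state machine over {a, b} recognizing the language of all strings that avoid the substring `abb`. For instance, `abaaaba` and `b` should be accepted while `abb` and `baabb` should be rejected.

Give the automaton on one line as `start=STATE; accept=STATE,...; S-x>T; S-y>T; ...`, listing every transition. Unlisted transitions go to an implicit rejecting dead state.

Track partial matches of the forbidden pattern `abb`. State q3 is a dead state reached once `abb` has occurred; every other state accepts. q0 means no part of `abb` is currently matched.
With 4 states:
        a   b  
>* q0   q1  q0 
 * q1   q1  q2 
 * q2   q1  q3 
   q3   q3  q3 
(> = start, * = accepting)

start=q0; accept=q0,q1,q2; q0-a>q1; q0-b>q0; q1-a>q1; q1-b>q2; q2-a>q1; q2-b>q3; q3-a>q3; q3-b>q3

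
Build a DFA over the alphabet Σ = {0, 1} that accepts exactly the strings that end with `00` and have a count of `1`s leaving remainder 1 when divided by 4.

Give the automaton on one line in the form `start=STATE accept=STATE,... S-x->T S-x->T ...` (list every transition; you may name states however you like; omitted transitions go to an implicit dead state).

Handle the two conditions separately and then intersect. One (3 states) tracks how much of the suffix `00` has currently been matched; the other (4 states) tracks the count of `1`s modulo 4. Each combined state is a pair, one component from each; accept when both components accept. After merging equivalent states the machine shrinks.
A 6-state machine:
       0  1 
>  A   A  B 
   B   C  D 
   C   E  D 
   D   D  F 
 * E   E  D 
   F   F  A 
(> = start, * = accepting)

start=A accept=E A-0->A A-1->B B-0->C B-1->D C-0->E C-1->D D-0->D D-1->F E-0->E E-1->D F-0->F F-1->A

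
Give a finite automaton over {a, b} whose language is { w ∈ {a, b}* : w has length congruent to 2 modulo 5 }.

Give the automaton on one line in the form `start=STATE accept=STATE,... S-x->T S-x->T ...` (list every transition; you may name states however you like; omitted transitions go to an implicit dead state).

start=S0 accept=S2 S0-a->S1 S0-b->S1 S1-a->S2 S1-b->S2 S2-a->S3 S2-b->S3 S3-a->S4 S3-b->S4 S4-a->S0 S4-b->S0

Only the length mod 5 matters, so use a 5-cycle: from any state, every input symbol moves to the next state, wrapping S4 back to S0. Mark S2 accepting.
A 5-state machine:
        a   b  
>  S0   S1  S1 
   S1   S2  S2 
 * S2   S3  S3 
   S3   S4  S4 
   S4   S0  S0 
(> = start, * = accepting)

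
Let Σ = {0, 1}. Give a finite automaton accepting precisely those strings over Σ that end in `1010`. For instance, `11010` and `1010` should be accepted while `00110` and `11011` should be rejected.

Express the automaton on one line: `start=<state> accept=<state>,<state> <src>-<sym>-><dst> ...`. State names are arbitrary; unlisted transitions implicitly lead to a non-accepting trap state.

start=A accept=E A-0->A A-1->B B-0->C B-1->B C-0->A C-1->D D-0->E D-1->B E-0->A E-1->D

Let each state record the length of the longest suffix of the input read so far that is also a prefix of `1010`. B means the last symbol is `1`; C means the last 2 symbols are `10`; D means the last 3 symbols are `101`; E means the last 4 symbols are `1010`. Accept only at E, where the string currently ends in `1010`.
5 states suffice.
       0  1 
>  A   A  B 
   B   C  B 
   C   A  D 
   D   E  B 
 * E   A  D 
(> = start, * = accepting)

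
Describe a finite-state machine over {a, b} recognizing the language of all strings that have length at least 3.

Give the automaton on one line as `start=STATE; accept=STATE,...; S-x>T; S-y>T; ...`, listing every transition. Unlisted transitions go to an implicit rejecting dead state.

Count input length up to 4: every symbol moves from q0 toward q4, which means 'more than 3' and absorbs. Accept from {q3, q4}.
With 5 states:
        a   b  
>  q0   q1  q1 
   q1   q2  q2 
   q2   q3  q3 
 * q3   q4  q4 
 * q4   q4  q4 
(> = start, * = accepting)

start=q0; accept=q3,q4; q0-a>q1; q0-b>q1; q1-a>q2; q1-b>q2; q2-a>q3; q2-b>q3; q3-a>q4; q3-b>q4; q4-a>q4; q4-b>q4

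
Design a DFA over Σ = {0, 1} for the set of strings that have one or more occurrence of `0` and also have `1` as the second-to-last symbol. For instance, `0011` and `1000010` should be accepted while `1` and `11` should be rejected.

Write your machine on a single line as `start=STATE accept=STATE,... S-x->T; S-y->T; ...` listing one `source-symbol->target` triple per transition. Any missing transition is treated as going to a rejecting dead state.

start=A; accept=F,I,J,K; A-0->B; A-1->C; B-0->D; B-1->E; C-0->F; C-1->G; D-0->D; D-1->H; E-0->I; E-1->J; F-0->D; F-1->E; G-0->F; G-1->G; H-0->I; H-1->K; I-0->D; I-1->H; J-0->I; J-1->J; K-0->I; K-1->K

Build one automaton per condition and run them in lockstep. One (3 states) tracks the count of `0`s, saturating at 2; the other (7 states) tracks the last 2 symbols read. Each combined state is a pair, one component from each; accept when both components accept.
11 states suffice.
       0  1 
>  A   B  C 
   B   D  E 
   C   F  G 
   D   D  H 
   E   I  J 
 * F   D  E 
   G   F  G 
   H   I  K 
 * I   D  H 
 * J   I  J 
 * K   I  K 
(> = start, * = accepting)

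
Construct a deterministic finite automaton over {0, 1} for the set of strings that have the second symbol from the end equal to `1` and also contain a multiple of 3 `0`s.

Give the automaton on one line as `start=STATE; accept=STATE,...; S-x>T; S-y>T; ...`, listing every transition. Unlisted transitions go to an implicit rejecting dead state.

start=q0; accept=q4,q6; q0-0>q1; q0-1>q2; q1-0>q3; q1-1>q1; q2-0>q1; q2-1>q4; q3-0>q0; q3-1>q5; q4-0>q1; q4-1>q4; q5-0>q6; q5-1>q5; q6-0>q1; q6-1>q2

Handle the two conditions separately and then intersect. The first has 7 states tracking the last 2 symbols read; the second has 3 states tracking the count of `0`s modulo 3. A product state is a pair (one from each), accepting exactly when both do. Minimizing collapses redundant product states.
With 7 states:
        0   1  
>  q0   q1  q2 
   q1   q3  q1 
   q2   q1  q4 
   q3   q0  q5 
 * q4   q1  q4 
   q5   q6  q5 
 * q6   q1  q2 
(> = start, * = accepting)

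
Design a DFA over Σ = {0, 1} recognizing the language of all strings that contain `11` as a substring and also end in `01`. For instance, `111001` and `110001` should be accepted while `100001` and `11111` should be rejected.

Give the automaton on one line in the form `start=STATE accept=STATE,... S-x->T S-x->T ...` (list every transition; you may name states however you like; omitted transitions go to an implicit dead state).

Handle the two conditions separately and then intersect. One (3 states) tracks whether and how much of `11` has been seen; the other (3 states) tracks how much of the suffix `01` has currently been matched. Each combined state is a pair, one component from each; accept when both components accept. Minimizing collapses redundant product states.
A 5-state machine:
        0   1  
>  S0   S0  S1 
   S1   S0  S2 
   S2   S3  S2 
   S3   S3  S4 
 * S4   S3  S2 
(> = start, * = accepting)

start=S0 accept=S4 S0-0->S0 S0-1->S1 S1-0->S0 S1-1->S2 S2-0->S3 S2-1->S2 S3-0->S3 S3-1->S4 S4-0->S3 S4-1->S2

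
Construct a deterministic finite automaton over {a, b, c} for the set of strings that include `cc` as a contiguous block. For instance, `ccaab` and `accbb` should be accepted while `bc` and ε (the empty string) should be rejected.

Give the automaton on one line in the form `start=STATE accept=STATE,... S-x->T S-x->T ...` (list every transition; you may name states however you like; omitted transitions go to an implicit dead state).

States s0..s1 record the length of the longest prefix of `cc` that matches the current input suffix. Reaching s2 means `cc` has been seen, and we stay there forever. Accept from s2.
A 3-state machine:
        a   b   c  
>  s0   s0  s0  s1 
   s1   s0  s0  s2 
 * s2   s2  s2  s2 
(> = start, * = accepting)

start=s0 accept=s2 s0-a->s0 s0-b->s0 s0-c->s1 s1-a->s0 s1-b->s0 s1-c->s2 s2-a->s2 s2-b->s2 s2-c->s2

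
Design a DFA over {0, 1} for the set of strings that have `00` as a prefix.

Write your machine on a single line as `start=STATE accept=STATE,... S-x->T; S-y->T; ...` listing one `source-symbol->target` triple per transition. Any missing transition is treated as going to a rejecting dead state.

start=q0; accept=q2; q0-0->q1; q0-1->q3; q1-0->q2; q1-1->q3; q2-0->q2; q2-1->q2; q3-0->q3; q3-1->q3

Check the first 2 symbols one by one: q0 through q1 record how many have matched `00` so far; any wrong symbol goes to the dead state q3. After all 2 match we enter the accepting sink q2.
With 4 states:
        0   1  
>  q0   q1  q3 
   q1   q2  q3 
 * q2   q2  q2 
   q3   q3  q3 
(> = start, * = accepting)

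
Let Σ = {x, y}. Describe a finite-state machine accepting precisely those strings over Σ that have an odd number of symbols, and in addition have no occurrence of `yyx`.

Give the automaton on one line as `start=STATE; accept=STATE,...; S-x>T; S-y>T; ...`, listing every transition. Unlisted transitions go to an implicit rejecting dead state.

start=S0; accept=S1,S2,S5; S0-x>S1; S0-y>S2; S1-x>S0; S1-y>S3; S2-x>S0; S2-y>S4; S3-x>S1; S3-y>S5; S4-x>S6; S4-y>S5; S5-x>S6; S5-y>S4; S6-x>S6; S6-y>S6

Build one automaton per condition and run them in lockstep. One (2 states) tracks the input length modulo 2; the other (4 states) tracks partial matches of the forbidden pattern `yyx`. Each combined state is a pair, one component from each; accept when both components accept. After merging equivalent states the machine shrinks.
With 7 states:
        x   y  
>  S0   S1  S2 
 * S1   S0  S3 
 * S2   S0  S4 
   S3   S1  S5 
   S4   S6  S5 
 * S5   S6  S4 
   S6   S6  S6 
(> = start, * = accepting)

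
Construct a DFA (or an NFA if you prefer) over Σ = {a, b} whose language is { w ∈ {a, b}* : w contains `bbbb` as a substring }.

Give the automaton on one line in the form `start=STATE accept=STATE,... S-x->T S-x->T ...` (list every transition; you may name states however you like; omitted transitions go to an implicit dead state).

States s0..s3 record the length of the longest prefix of `bbbb` that matches the current input suffix. Reaching s4 means `bbbb` has been seen, and we stay there forever. Accept from s4.
        a   b  
>  s0   s0  s1 
   s1   s0  s2 
   s2   s0  s3 
   s3   s0  s4 
 * s4   s4  s4 
(> = start, * = accepting)

start=s0 accept=s4 s0-a->s0 s0-b->s1 s1-a->s0 s1-b->s2 s2-a->s0 s2-b->s3 s3-a->s0 s3-b->s4 s4-a->s4 s4-b->s4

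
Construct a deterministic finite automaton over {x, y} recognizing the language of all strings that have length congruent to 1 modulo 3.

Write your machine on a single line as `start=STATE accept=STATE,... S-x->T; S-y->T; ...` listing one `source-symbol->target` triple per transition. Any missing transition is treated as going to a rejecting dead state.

Only the length mod 3 matters, so use a 3-cycle: from any state, every input symbol moves to the next state, wrapping q2 back to q0. Mark q1 accepting.
3 states suffice.
        x   y  
>  q0   q1  q1 
 * q1   q2  q2 
   q2   q0  q0 
(> = start, * = accepting)

start=q0; accept=q1; q0-x->q1; q0-y->q1; q1-x->q2; q1-y->q2; q2-x->q0; q2-y->q0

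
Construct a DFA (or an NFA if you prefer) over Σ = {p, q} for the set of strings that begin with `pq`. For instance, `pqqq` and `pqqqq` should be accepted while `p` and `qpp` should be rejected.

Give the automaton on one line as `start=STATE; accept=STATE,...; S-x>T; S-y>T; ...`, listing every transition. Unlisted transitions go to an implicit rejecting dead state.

start=s0; accept=s2; s0-p>s1; s0-q>s3; s1-p>s3; s1-q>s2; s2-p>s2; s2-q>s2; s3-p>s3; s3-q>s3

Check the first 2 symbols one by one: s0 through s1 record how many have matched `pq` so far; any wrong symbol goes to the dead state s3. After all 2 match we enter the accepting sink s2.
4 states suffice.
        p   q  
>  s0   s1  s3 
   s1   s3  s2 
 * s2   s2  s2 
   s3   s3  s3 
(> = start, * = accepting)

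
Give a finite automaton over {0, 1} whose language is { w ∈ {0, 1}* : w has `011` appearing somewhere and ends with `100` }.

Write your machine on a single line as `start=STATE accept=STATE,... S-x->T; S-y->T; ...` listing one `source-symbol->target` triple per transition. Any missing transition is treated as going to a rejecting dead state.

Handle the two conditions separately and then intersect. One (4 states) tracks whether and how much of `011` has been seen; the other (4 states) tracks how much of the suffix `100` has currently been matched. Each combined state is a pair, one component from each; accept when both components accept. Equivalent product states are then merged.
With 7 states:
        0   1  
>  q0   q1  q0 
   q1   q1  q2 
   q2   q1  q3 
   q3   q4  q3 
   q4   q5  q3 
 * q5   q6  q3 
   q6   q6  q3 
(> = start, * = accepting)

start=q0; accept=q5; q0-0->q1; q0-1->q0; q1-0->q1; q1-1->q2; q2-0->q1; q2-1->q3; q3-0->q4; q3-1->q3; q4-0->q5; q4-1->q3; q5-0->q6; q5-1->q3; q6-0->q6; q6-1->q3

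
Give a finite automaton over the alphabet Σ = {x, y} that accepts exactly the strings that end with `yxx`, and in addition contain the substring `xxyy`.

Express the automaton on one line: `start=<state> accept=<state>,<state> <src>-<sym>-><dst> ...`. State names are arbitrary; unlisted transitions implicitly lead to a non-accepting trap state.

start=s0 accept=s6 s0-x->s1 s0-y->s0 s1-x->s2 s1-y->s0 s2-x->s2 s2-y->s3 s3-x->s1 s3-y->s4 s4-x->s5 s4-y->s4 s5-x->s6 s5-y->s4 s6-x->s7 s6-y->s4 s7-x->s7 s7-y->s4

Handle the two conditions separately and then intersect. One (4 states) tracks how much of the suffix `yxx` has currently been matched; the other (5 states) tracks whether and how much of `xxyy` has been seen. Each combined state is a pair, one component from each; accept when both components accept. Equivalent product states are then merged.
        x   y  
>  s0   s1  s0 
   s1   s2  s0 
   s2   s2  s3 
   s3   s1  s4 
   s4   s5  s4 
   s5   s6  s4 
 * s6   s7  s4 
   s7   s7  s4 
(> = start, * = accepting)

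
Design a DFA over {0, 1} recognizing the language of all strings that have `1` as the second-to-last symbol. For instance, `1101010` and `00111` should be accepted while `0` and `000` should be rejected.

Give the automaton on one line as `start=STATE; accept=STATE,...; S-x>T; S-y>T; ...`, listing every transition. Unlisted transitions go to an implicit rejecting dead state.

A DFA must remember the last 2 symbols (since which symbol is second-to-last isn't known until the input ends). Use one state per possible window of the last ≤2 symbols; accept from those whose window starts with `1`.
A 7-state machine:
        0   1  
>  q0   q1  q2 
   q1   q3  q4 
   q2   q5  q6 
   q3   q3  q4 
   q4   q5  q6 
 * q5   q3  q4 
 * q6   q5  q6 
(> = start, * = accepting)

start=q0; accept=q5,q6; q0-0>q1; q0-1>q2; q1-0>q3; q1-1>q4; q2-0>q5; q2-1>q6; q3-0>q3; q3-1>q4; q4-0>q5; q4-1>q6; q5-0>q3; q5-1>q4; q6-0>q5; q6-1>q6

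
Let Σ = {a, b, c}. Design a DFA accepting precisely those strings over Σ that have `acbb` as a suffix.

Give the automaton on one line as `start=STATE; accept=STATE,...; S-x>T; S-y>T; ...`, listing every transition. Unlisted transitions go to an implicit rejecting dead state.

Let each state record the length of the longest suffix of the input read so far that is also a prefix of `acbb`. q1 means the last symbol is `a`; q2 means the last 2 symbols are `ac`; q3 means the last 3 symbols are `acb`; q4 means the last 4 symbols are `acbb`. Accept only at q4, where the string currently ends in `acbb`.
A 5-state machine:
        a   b   c  
>  q0   q1  q0  q0 
   q1   q1  q0  q2 
   q2   q1  q3  q0 
   q3   q1  q4  q0 
 * q4   q1  q0  q0 
(> = start, * = accepting)

start=q0; accept=q4; q0-a>q1; q0-b>q0; q0-c>q0; q1-a>q1; q1-b>q0; q1-c>q2; q2-a>q1; q2-b>q3; q2-c>q0; q3-a>q1; q3-b>q4; q3-c>q0; q4-a>q1; q4-b>q0; q4-c>q0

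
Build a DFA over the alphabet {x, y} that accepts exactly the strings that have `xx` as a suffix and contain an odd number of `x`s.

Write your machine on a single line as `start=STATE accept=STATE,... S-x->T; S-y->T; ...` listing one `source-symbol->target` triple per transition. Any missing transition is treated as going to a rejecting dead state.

start=s0; accept=s4; s0-x->s1; s0-y->s0; s1-x->s2; s1-y->s3; s2-x->s4; s2-y->s0; s3-x->s5; s3-y->s3; s4-x->s2; s4-y->s3; s5-x->s4; s5-y->s0

Handle the two conditions separately and then intersect. The first has 3 states tracking how much of the suffix `xx` has currently been matched; the second has 2 states tracking the count of `x`s modulo 2. A product state is a pair (one from each), accepting exactly when both do.
A 6-state machine:
        x   y  
>  s0   s1  s0 
   s1   s2  s3 
   s2   s4  s0 
   s3   s5  s3 
 * s4   s2  s3 
   s5   s4  s0 
(> = start, * = accepting)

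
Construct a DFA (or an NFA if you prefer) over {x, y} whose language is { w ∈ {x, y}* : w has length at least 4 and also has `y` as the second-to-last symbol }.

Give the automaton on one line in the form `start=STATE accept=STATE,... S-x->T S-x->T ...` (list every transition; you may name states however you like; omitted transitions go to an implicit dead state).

start=s0 accept=s13,s14,s17,s18 s0-x->s1 s0-y->s2 s1-x->s3 s1-y->s4 s2-x->s5 s2-y->s6 s3-x->s7 s3-y->s8 s4-x->s9 s4-y->s10 s5-x->s7 s5-y->s8 s6-x->s9 s6-y->s10 s7-x->s11 s7-y->s12 s8-x->s13 s8-y->s14 s9-x->s11 s9-y->s12 s10-x->s13 s10-y->s14 s11-x->s15 s11-y->s16 s12-x->s17 s12-y->s18 s13-x->s15 s13-y->s16 s14-x->s17 s14-y->s18 s15-x->s15 s15-y->s16 s16-x->s17 s16-y->s18 s17-x->s15 s17-y->s16 s18-x->s17 s18-y->s18

Run two small machines in parallel and take their product. One (6 states) tracks the input length, saturating at 5; the other (7 states) tracks the last 2 symbols read. Each combined state is a pair, one component from each; accept when both components accept.
A 19-state machine:
          x    y  
>  s0     s1   s2 
   s1     s3   s4 
   s2     s5   s6 
   s3     s7   s8 
   s4     s9  s10 
   s5     s7   s8 
   s6     s9  s10 
   s7    s11  s12 
   s8    s13  s14 
   s9    s11  s12 
   s10   s13  s14 
   s11   s15  s16 
   s12   s17  s18 
 * s13   s15  s16 
 * s14   s17  s18 
   s15   s15  s16 
   s16   s17  s18 
 * s17   s15  s16 
 * s18   s17  s18 
(> = start, * = accepting)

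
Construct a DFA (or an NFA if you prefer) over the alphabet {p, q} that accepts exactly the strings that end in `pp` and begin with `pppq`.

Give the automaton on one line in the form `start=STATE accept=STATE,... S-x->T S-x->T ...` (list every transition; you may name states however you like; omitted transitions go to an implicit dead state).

Run two small machines in parallel and take their product. One (3 states) tracks how much of the suffix `pp` has currently been matched; the other (6 states) tracks whether the input so far still matches the prefix `pppq`. Each combined state is a pair, one component from each; accept when both components accept.
        p   q  
>  S0   S1  S2 
   S1   S3  S2 
   S2   S4  S2 
   S3   S5  S2 
   S4   S6  S2 
   S5   S6  S7 
   S6   S6  S2 
   S7   S8  S7 
   S8   S9  S7 
 * S9   S9  S7 
(> = start, * = accepting)

start=S0 accept=S9 S0-p->S1 S0-q->S2 S1-p->S3 S1-q->S2 S2-p->S4 S2-q->S2 S3-p->S5 S3-q->S2 S4-p->S6 S4-q->S2 S5-p->S6 S5-q->S7 S6-p->S6 S6-q->S2 S7-p->S8 S7-q->S7 S8-p->S9 S8-q->S7 S9-p->S9 S9-q->S7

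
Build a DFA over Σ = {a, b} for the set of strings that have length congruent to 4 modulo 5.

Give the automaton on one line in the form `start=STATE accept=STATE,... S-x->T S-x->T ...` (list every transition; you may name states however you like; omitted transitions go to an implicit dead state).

Count input length modulo 5: every symbol advances one step around the cycle s0 → s1 → s2 → s3 → s4 → s0. Accept at s4.
5 states suffice.
        a   b  
>  s0   s1  s1 
   s1   s2  s2 
   s2   s3  s3 
   s3   s4  s4 
 * s4   s0  s0 
(> = start, * = accepting)

start=s0 accept=s4 s0-a->s1 s0-b->s1 s1-a->s2 s1-b->s2 s2-a->s3 s2-b->s3 s3-a->s4 s3-b->s4 s4-a->s0 s4-b->s0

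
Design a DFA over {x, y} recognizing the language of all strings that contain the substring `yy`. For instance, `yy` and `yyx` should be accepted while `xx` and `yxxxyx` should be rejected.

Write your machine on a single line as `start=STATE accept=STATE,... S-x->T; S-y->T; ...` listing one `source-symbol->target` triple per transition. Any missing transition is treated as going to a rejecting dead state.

States S0..S1 record the length of the longest prefix of `yy` that matches the current input suffix. Reaching S2 means `yy` has been seen, and we stay there forever. Accept from S2.
A 3-state machine:
        x   y  
>  S0   S0  S1 
   S1   S0  S2 
 * S2   S2  S2 
(> = start, * = accepting)

start=S0; accept=S2; S0-x->S0; S0-y->S1; S1-x->S0; S1-y->S2; S2-x->S2; S2-y->S2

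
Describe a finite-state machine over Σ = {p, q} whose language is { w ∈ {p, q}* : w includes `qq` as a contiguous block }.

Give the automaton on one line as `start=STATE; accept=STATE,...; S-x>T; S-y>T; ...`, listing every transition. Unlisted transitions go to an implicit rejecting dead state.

start=s0; accept=s2; s0-p>s0; s0-q>s1; s1-p>s0; s1-q>s2; s2-p>s2; s2-q>s2

Track how much of `qq` has been matched so far: state s0 is no progress, s2 is the absorbing accept state reached once `qq` has occurred. Intermediate states record partial matches; on a mismatch, fall back to the longest reusable overlap.
3 states suffice.
        p   q  
>  s0   s0  s1 
   s1   s0  s2 
 * s2   s2  s2 
(> = start, * = accepting)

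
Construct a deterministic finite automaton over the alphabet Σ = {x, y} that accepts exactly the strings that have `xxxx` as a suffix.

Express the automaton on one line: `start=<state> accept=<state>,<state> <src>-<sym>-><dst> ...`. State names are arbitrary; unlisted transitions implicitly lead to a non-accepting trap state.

Let each state record the length of the longest suffix of the input read so far that is also a prefix of `xxxx`. q1 means the last symbol is `x`; q2 means the last 2 symbols are `xx`; q3 means the last 3 symbols are `xxx`; q4 means the last 4 symbols are `xxxx`. Accept only at q4, where the string currently ends in `xxxx`.
A 5-state machine:
        x   y  
>  q0   q1  q0 
   q1   q2  q0 
   q2   q3  q0 
   q3   q4  q0 
 * q4   q4  q0 
(> = start, * = accepting)

start=q0 accept=q4 q0-x->q1 q0-y->q0 q1-x->q2 q1-y->q0 q2-x->q3 q2-y->q0 q3-x->q4 q3-y->q0 q4-x->q4 q4-y->q0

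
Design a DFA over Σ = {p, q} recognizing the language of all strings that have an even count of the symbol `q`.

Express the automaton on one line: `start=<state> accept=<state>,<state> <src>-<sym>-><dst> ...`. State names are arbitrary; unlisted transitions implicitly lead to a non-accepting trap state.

The only thing that matters is how many `q`s have appeared, reduced mod 2. Use one state per residue: A for 0, …, B for 1. Reading `q` moves to the next residue; anything else stays put. A is accepting.
A 2-state machine:
       p  q 
>* A   A  B 
   B   B  A 
(> = start, * = accepting)

start=A accept=A A-p->A A-q->B B-p->B B-q->A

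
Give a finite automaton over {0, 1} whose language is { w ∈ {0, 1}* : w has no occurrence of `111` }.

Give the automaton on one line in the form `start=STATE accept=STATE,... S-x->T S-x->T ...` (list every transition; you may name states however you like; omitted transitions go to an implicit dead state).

start=s0 accept=s0,s1,s2 s0-0->s0 s0-1->s1 s1-0->s0 s1-1->s2 s2-0->s0 s2-1->s3 s3-0->s3 s3-1->s3

This is the complement of 'contains `111`'. Use the same substring-matching states — s0 through s3 holding how much of `111` has just been matched — but flip the accepting set: everything except the trap s3 accepts.
With 4 states:
        0   1  
>* s0   s0  s1 
 * s1   s0  s2 
 * s2   s0  s3 
   s3   s3  s3 
(> = start, * = accepting)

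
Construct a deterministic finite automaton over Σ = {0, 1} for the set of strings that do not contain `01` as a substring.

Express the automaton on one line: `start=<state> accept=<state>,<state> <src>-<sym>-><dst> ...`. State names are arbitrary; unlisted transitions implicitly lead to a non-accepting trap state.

start=q0 accept=q0,q1 q0-0->q1 q0-1->q0 q1-0->q1 q1-1->q2 q2-0->q2 q2-1->q2

This is the complement of 'contains `01`'. Use the same substring-matching states — q0 through q2 holding how much of `01` has just been matched — but flip the accepting set: everything except the trap q2 accepts.
With 3 states:
        0   1  
>* q0   q1  q0 
 * q1   q1  q2 
   q2   q2  q2 
(> = start, * = accepting)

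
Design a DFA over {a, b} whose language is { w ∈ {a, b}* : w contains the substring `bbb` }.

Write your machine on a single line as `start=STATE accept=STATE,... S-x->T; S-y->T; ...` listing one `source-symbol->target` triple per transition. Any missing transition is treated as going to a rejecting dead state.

States q0..q2 record the length of the longest prefix of `bbb` that matches the current input suffix. Reaching q3 means `bbb` has been seen, and we stay there forever. Accept from q3.
4 states suffice.
        a   b  
>  q0   q0  q1 
   q1   q0  q2 
   q2   q0  q3 
 * q3   q3  q3 
(> = start, * = accepting)

start=q0; accept=q3; q0-a->q0; q0-b->q1; q1-a->q0; q1-b->q2; q2-a->q0; q2-b->q3; q3-a->q3; q3-b->q3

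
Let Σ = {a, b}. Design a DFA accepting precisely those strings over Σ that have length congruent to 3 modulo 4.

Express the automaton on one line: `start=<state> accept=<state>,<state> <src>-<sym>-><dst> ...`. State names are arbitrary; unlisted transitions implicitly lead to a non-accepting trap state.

start=q0 accept=q3 q0-a->q1 q0-b->q1 q1-a->q2 q1-b->q2 q2-a->q3 q2-b->q3 q3-a->q0 q3-b->q0

Only the length mod 4 matters, so use a 4-cycle: from any state, every input symbol moves to the next state, wrapping q3 back to q0. Mark q3 accepting.
A 4-state machine:
        a   b  
>  q0   q1  q1 
   q1   q2  q2 
   q2   q3  q3 
 * q3   q0  q0 
(> = start, * = accepting)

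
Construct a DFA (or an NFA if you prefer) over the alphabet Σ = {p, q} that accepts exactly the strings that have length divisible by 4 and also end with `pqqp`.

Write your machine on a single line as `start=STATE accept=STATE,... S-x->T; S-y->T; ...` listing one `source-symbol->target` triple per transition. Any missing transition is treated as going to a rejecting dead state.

start=A; accept=H; A-p->B; A-q->C; B-p->D; B-q->E; C-p->D; C-q->D; D-p->F; D-q->F; E-p->F; E-q->G; F-p->A; F-q->A; G-p->H; G-q->A; H-p->B; H-q->C

Run two small machines in parallel and take their product. The first has 4 states tracking the input length modulo 4; the second has 5 states tracking how much of the suffix `pqqp` has currently been matched. A product state is a pair (one from each), accepting exactly when both do. Minimizing collapses redundant product states.
8 states suffice.
       p  q 
>  A   B  C 
   B   D  E 
   C   D  D 
   D   F  F 
   E   F  G 
   F   A  A 
   G   H  A 
 * H   B  C 
(> = start, * = accepting)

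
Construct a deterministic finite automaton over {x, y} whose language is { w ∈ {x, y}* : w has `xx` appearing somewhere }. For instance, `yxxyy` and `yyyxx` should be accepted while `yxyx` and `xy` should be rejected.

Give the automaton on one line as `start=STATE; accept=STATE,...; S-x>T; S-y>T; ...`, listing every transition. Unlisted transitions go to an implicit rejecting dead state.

States S0..S1 record the length of the longest prefix of `xx` that matches the current input suffix. Reaching S2 means `xx` has been seen, and we stay there forever. Accept from S2.
        x   y  
>  S0   S1  S0 
   S1   S2  S0 
 * S2   S2  S2 
(> = start, * = accepting)

start=S0; accept=S2; S0-x>S1; S0-y>S0; S1-x>S2; S1-y>S0; S2-x>S2; S2-y>S2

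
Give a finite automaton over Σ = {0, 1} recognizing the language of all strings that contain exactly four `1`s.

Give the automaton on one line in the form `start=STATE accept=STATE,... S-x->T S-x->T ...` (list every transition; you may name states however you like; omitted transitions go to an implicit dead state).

start=S0 accept=S4 S0-0->S0 S0-1->S1 S1-0->S1 S1-1->S2 S2-0->S2 S2-1->S3 S3-0->S3 S3-1->S4 S4-0->S4 S4-1->S5 S5-0->S5 S5-1->S5

Only the number of `1`s matters, and only up to 5. Make a chain S0 → S1 → S2 → S3 → S4 → S5 advanced by each `1` (with S5 absorbing); every other symbol self-loops. The accepting set is {S4}.
        0   1  
>  S0   S0  S1 
   S1   S1  S2 
   S2   S2  S3 
   S3   S3  S4 
 * S4   S4  S5 
   S5   S5  S5 
(> = start, * = accepting)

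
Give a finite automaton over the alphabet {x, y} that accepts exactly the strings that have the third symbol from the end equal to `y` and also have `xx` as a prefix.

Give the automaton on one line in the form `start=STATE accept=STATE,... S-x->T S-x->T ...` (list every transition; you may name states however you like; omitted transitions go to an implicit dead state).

Build one automaton per condition and run them in lockstep. The first has 15 states tracking the last 3 symbols read; the second has 4 states tracking whether the input so far still matches the prefix `xx`. A product state is a pair (one from each), accepting exactly when both do. Minimizing collapses redundant product states.
With 11 states:
          x    y  
>  q0     q1   q2 
   q1     q3   q2 
   q2     q2   q2 
   q3     q3   q4 
   q4     q5   q6 
   q5     q7   q8 
   q6     q9  q10 
 * q7     q3   q4 
 * q8     q5   q6 
 * q9     q7   q8 
 * q10    q9  q10 
(> = start, * = accepting)

start=q0 accept=q7,q8,q9,q10 q0-x->q1 q0-y->q2 q1-x->q3 q1-y->q2 q2-x->q2 q2-y->q2 q3-x->q3 q3-y->q4 q4-x->q5 q4-y->q6 q5-x->q7 q5-y->q8 q6-x->q9 q6-y->q10 q7-x->q3 q7-y->q4 q8-x->q5 q8-y->q6 q9-x->q7 q9-y->q8 q10-x->q9 q10-y->q10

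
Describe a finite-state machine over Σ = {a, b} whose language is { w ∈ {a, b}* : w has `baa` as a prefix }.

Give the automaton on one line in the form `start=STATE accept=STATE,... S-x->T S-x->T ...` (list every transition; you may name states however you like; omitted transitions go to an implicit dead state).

start=q0 accept=q3 q0-a->q4 q0-b->q1 q1-a->q2 q1-b->q4 q2-a->q3 q2-b->q4 q3-a->q3 q3-b->q3 q4-a->q4 q4-b->q4

Check the first 3 symbols one by one: q0 through q2 record how many have matched `baa` so far; any wrong symbol goes to the dead state q4. After all 3 match we enter the accepting sink q3.
5 states suffice.
        a   b  
>  q0   q4  q1 
   q1   q2  q4 
   q2   q3  q4 
 * q3   q3  q3 
   q4   q4  q4 
(> = start, * = accepting)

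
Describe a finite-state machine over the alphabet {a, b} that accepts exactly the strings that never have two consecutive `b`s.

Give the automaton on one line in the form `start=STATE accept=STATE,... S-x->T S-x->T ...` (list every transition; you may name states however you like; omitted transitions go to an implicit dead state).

start=q0 accept=q0,q1 q0-a->q0 q0-b->q1 q1-a->q0 q1-b->q2 q2-a->q2 q2-b->q2

This is the complement of 'contains `bb`'. Use the same substring-matching states — q0 through q2 holding how much of `bb` has just been matched — but flip the accepting set: everything except the trap q2 accepts.
3 states suffice.
        a   b  
>* q0   q0  q1 
 * q1   q0  q2 
   q2   q2  q2 
(> = start, * = accepting)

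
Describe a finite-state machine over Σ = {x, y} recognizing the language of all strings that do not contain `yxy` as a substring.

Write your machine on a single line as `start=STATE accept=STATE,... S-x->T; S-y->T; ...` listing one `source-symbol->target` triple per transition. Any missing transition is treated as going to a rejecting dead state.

This is the complement of 'contains `yxy`'. Use the same substring-matching states — A through D holding how much of `yxy` has just been matched — but flip the accepting set: everything except the trap D accepts.
A 4-state machine:
       x  y 
>* A   A  B 
 * B   C  B 
 * C   A  D 
   D   D  D 
(> = start, * = accepting)

start=A; accept=A,B,C; A-x->A; A-y->B; B-x->C; B-y->B; C-x->A; C-y->D; D-x->D; D-y->D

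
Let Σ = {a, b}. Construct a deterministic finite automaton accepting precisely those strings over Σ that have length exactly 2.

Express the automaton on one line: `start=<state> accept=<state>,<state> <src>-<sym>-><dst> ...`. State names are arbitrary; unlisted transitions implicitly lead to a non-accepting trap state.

start=s0 accept=s2 s0-a->s1 s0-b->s1 s1-a->s2 s1-b->s2 s2-a->s3 s2-b->s3 s3-a->s3 s3-b->s3

We only need to distinguish lengths 0, 1, …, 2, and '>2'. Chain s0 → s1 → s2 → s3 on every symbol, with s3 looping. Accepting states: {s2}.
With 4 states:
        a   b  
>  s0   s1  s1 
   s1   s2  s2 
 * s2   s3  s3 
   s3   s3  s3 
(> = start, * = accepting)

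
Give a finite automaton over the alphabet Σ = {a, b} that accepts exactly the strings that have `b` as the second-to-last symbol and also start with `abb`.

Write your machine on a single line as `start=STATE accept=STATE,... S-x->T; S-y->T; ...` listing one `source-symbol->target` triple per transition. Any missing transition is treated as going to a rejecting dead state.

Handle the two conditions separately and then intersect. One (7 states) tracks the last 2 symbols read; the other (5 states) tracks whether the input so far still matches the prefix `abb`. Each combined state is a pair, one component from each; accept when both components accept. After merging equivalent states the machine shrinks.
        a   b  
>  q0   q1  q2 
   q1   q2  q3 
   q2   q2  q2 
   q3   q2  q4 
 * q4   q5  q4 
 * q5   q6  q7 
   q6   q6  q7 
   q7   q5  q4 
(> = start, * = accepting)

start=q0; accept=q4,q5; q0-a->q1; q0-b->q2; q1-a->q2; q1-b->q3; q2-a->q2; q2-b->q2; q3-a->q2; q3-b->q4; q4-a->q5; q4-b->q4; q5-a->q6; q5-b->q7; q6-a->q6; q6-b->q7; q7-a->q5; q7-b->q4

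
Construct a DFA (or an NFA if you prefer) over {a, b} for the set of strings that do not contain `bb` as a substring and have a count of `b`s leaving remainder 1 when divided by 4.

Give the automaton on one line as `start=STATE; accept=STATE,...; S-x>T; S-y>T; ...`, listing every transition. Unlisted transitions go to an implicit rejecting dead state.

Build one automaton per condition and run them in lockstep. The first has 3 states tracking partial matches of the forbidden pattern `bb`; the second has 4 states tracking the count of `b`s modulo 4. A product state is a pair (one from each), accepting exactly when both do. Minimizing collapses redundant product states.
        a   b  
>  S0   S0  S1 
 * S1   S2  S3 
 * S2   S2  S4 
   S3   S3  S3 
   S4   S5  S3 
   S5   S5  S6 
   S6   S7  S3 
   S7   S7  S8 
   S8   S0  S3 
(> = start, * = accepting)

start=S0; accept=S1,S2; S0-a>S0; S0-b>S1; S1-a>S2; S1-b>S3; S2-a>S2; S2-b>S4; S3-a>S3; S3-b>S3; S4-a>S5; S4-b>S3; S5-a>S5; S5-b>S6; S6-a>S7; S6-b>S3; S7-a>S7; S7-b>S8; S8-a>S0; S8-b>S3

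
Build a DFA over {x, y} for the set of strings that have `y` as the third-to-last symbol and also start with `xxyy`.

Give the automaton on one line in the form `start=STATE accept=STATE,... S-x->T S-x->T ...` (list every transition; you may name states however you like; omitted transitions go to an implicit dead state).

Handle the two conditions separately and then intersect. One (15 states) tracks the last 3 symbols read; the other (6 states) tracks whether the input so far still matches the prefix `xxyy`. Each combined state is a pair, one component from each; accept when both components accept.
With 24 states:
       x  y 
>  A   B  C 
   B   D  E 
   C   F  G 
   D   H  I 
   E   J  K 
   F   L  M 
   G   N  O 
   H   H  P 
   I   J  Q 
   J   L  M 
   K   N  O 
   L   H  P 
   M   J  K 
   N   L  M 
   O   N  O 
   P   J  K 
   Q   R  S 
 * R   T  U 
 * S   R  S 
 * T   V  W 
 * U   X  Q 
   V   V  W 
   W   X  Q 
   X   T  U 
(> = start, * = accepting)

start=A accept=R,S,T,U A-x->B A-y->C B-x->D B-y->E C-x->F C-y->G D-x->H D-y->I E-x->J E-y->K F-x->L F-y->M G-x->N G-y->O H-x->H H-y->P I-x->J I-y->Q J-x->L J-y->M K-x->N K-y->O L-x->H L-y->P M-x->J M-y->K N-x->L N-y->M O-x->N O-y->O P-x->J P-y->K Q-x->R Q-y->S R-x->T R-y->U S-x->R S-y->S T-x->V T-y->W U-x->X U-y->Q V-x->V V-y->W W-x->X W-y->Q X-x->T X-y->U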